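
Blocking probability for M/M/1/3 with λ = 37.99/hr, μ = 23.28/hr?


ρ = λ/μ = 37.99/23.28 = 1.6319
P_K = (1−ρ)ρ^K/(1−ρ^(K+1)) = (-0.6319·4.345692)/(1 − 7.091617)
= -2.745925/-6.091617 = 0.450771

Final: 0.450771


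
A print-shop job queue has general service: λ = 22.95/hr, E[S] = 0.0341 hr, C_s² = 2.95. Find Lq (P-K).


ρ = λ·E[S] = 22.95·0.0341 = 0.7826
Lq = ρ²(1+C_s²)/(2(1−ρ)) = 0.6125·(1+2.95)/(2·0.2174)
= 0.6125·3.9500/0.4348 = 5.56380

Final: 5.56380


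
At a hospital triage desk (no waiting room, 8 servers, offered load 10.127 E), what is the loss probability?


B(c,a) = (a^c/c!) / Σ_{k=0}^{c} a^k/k!
a^8/8! = 2743.632612
Σ terms (k=0..8): 1.00000 + 10.12700 + 51.27806 + 173.09765 + 438.23998 + 887.61126 + 1498.13987 + 2167.38036 + 2743.63261 = 7970.506808
B = 2743.632612/7970.506808 = 0.344223

Final: 0.344223


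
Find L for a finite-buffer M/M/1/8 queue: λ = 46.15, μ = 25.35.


ρ = 46.15/25.35 = 1.8205
L = ρ[1 − (K+1)ρ^K + Kρ^(K+1)] / [(1−ρ)(1−ρ^(K+1))]
Numerator: 1.8205·(1 − 9·120.656281 + 8·219.656306) = 1224.010727
Denominator: (-0.8205)·(-218.656306) = 179.410302
L = 1224.010727/179.410302 = 6.8224

Final: 6.8224


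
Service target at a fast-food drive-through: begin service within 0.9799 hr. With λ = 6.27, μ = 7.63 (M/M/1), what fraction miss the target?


ρ = 6.27/7.63 = 0.8218
P(Wq > t) = ρ·e^{−(μ−λ)t} = 0.8218·e^{−1.3327}
= 0.8218·0.263774 = 0.216758

Final: 0.216758


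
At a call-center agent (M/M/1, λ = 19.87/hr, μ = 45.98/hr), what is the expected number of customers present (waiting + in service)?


ρ = λ/μ = 19.87/45.98 = 0.4321
L = ρ/(1−ρ) = 0.4321/(1 − 0.4321) = 0.4321/0.5679 = 0.7610

Final: 0.7610


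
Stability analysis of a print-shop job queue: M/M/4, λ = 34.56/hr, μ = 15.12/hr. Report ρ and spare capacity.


Total capacity cμ = 4·15.12 = 60.48/hr
ρ = λ/(cμ) = 34.56/60.48 = 0.5714
Stable ⇔ ρ < 1: YES
Spare capacity = cμ − λ = 60.48 − 34.56 = 25.92/hr

Final: ρ = 0.5714; stable; margin = 25.92/hr


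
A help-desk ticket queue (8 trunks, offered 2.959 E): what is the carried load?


B(8,2.959) = 0.007587 (Erlang-B)
Carried load = a(1 − B) = 2.959·(1 − 0.007587) = 2.959·0.992413 = 2.9365 E

Final: 2.9365 Erlangs


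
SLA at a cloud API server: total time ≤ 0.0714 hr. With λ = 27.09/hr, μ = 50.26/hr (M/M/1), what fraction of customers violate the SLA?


W ~ Exponential(μ−λ) for M/M/1.
μ − λ = 50.26 − 27.09 = 23.1700
P(W > t) = e^{−(μ−λ)t} = e^{−1.6543} = 0.191219

Final: 0.191219


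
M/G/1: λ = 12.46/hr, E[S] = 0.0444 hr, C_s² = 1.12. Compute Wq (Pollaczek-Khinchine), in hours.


ρ = λ·E[S] = 12.46·0.0444 = 0.5532
E[S²] = E[S]²(1+C_s²) = 0.0444²·(1+1.12) = 0.004179
Wq = λ·E[S²]/(2(1−ρ)) = 12.46·0.004179/(2·0.4468) = 0.05828 hr

Final: 0.05828 hr


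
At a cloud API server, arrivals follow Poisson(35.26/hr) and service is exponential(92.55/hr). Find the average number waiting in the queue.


ρ = 35.26/92.55 = 0.3810
Lq = ρ²/(1−ρ) = 0.1451/0.6190 = 0.2345

Final: 0.2345


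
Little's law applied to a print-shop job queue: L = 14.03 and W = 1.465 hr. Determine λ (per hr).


λ = L/W = 14.03/1.465 = 9.5768 /hr

Final: 9.5768 /hr


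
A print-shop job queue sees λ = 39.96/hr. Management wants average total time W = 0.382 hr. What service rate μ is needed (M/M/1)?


W = 1/(μ−λ) ⇒ μ − λ = 1/W = 1/0.382 = 2.6178
μ = λ + 1/W = 39.96 + 2.6178 = 42.5778 per hr

Final: 42.5778 /hr


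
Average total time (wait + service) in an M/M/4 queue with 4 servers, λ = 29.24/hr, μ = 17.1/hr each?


a = 1.7099; ρ = 0.4275; P₀ = 0.177703
Lq = P₀·a^c·ρ/(c!(1−ρ)²) = 0.08256
Wq = Lq/λ = 0.08256/29.24 = 0.002823 hr
W = Wq + 1/μ = 0.002823 + 0.05848 = 0.06130 hr

Final: 0.06130 hr


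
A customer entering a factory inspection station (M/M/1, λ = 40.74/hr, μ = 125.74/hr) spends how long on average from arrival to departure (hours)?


W = 1/(μ−λ) = 1/(125.74 − 40.74) = 1/85.00 = 0.01176 hr

Final: 0.01176 hr


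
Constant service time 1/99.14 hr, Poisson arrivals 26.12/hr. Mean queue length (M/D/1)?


ρ = 26.12/99.14 = 0.2635
M/D/1: Lq = ρ²/(2(1−ρ)) = 0.06941/(2·0.7365) = 0.04712

Final: 0.04712


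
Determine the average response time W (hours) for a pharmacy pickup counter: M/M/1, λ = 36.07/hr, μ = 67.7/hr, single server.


W = 1/(μ−λ) = 1/(67.7 − 36.07) = 1/31.63 = 0.03162 hr

Final: 0.03162 hr


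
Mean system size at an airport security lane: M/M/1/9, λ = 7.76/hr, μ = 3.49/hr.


ρ = 7.76/3.49 = 2.2235
L = ρ[1 − (K+1)ρ^K + Kρ^(K+1)] / [(1−ρ)(1−ρ^(K+1))]
Numerator: 2.2235·(1 − 10·1328.393215 + 9·2953.676604) = 29572.842564
Denominator: (-1.2235)·(-2952.676604) = 3612.587135
L = 29572.842564/3612.587135 = 8.1861

Final: 8.1861


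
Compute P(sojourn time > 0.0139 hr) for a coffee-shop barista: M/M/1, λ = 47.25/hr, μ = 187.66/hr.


W ~ Exponential(μ−λ) for M/M/1.
μ − λ = 187.66 − 47.25 = 140.4100
P(W > t) = e^{−(μ−λ)t} = e^{−1.9517} = 0.142033

Final: 0.142033


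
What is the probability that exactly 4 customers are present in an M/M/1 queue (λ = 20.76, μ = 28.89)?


ρ = 20.76/28.89 = 0.7186
P_n = (1−ρ)·ρ^n = (1 − 0.7186)·0.7186^4 = 0.2814·0.266636 = 0.075035

Final: 0.075035


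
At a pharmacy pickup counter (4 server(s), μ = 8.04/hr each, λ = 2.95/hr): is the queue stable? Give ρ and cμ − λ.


Total capacity cμ = 4·8.04 = 32.16/hr
ρ = λ/(cμ) = 2.95/32.16 = 0.09173
Stable ⇔ ρ < 1: YES
Spare capacity = cμ − λ = 32.16 − 2.95 = 29.21/hr

Final: ρ = 0.09173; stable; margin = 29.21/hr


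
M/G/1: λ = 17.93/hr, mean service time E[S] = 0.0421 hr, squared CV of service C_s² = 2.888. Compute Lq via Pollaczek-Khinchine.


ρ = λ·E[S] = 17.93·0.0421 = 0.7549
Lq = ρ²(1+C_s²)/(2(1−ρ)) = 0.5698·(1+2.888)/(2·0.2451)
= 0.5698·3.8880/0.4903 = 4.51850

Final: 4.51850


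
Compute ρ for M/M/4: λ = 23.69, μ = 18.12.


ρ = λ/(cμ) = 23.69/(4·18.12) = 23.69/72.48 = 0.3268

Final: 0.3268


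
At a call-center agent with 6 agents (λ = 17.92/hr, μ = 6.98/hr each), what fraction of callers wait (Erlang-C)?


a = λ/μ = 2.5673; ρ = a/6 = 0.4279
P₀ = 0.076231 (from M/M/c formula)
C(c,a) = [a^c/(c!(1−ρ))]·P₀ = [286.34888/(720·0.5721)]·0.076231
= 0.69516·0.076231 = 0.052992

Final: 0.052992


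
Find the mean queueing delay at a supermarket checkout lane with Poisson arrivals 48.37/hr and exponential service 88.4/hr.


ρ = 48.37/88.4 = 0.5472
Wq = ρ/(μ−λ) = 0.5472/(88.4 − 48.37) = 0.5472/40.03 = 0.01367 hr

Final: 0.01367 hr


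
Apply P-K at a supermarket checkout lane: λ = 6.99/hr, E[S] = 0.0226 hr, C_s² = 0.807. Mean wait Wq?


ρ = λ·E[S] = 6.99·0.0226 = 0.1580
E[S²] = E[S]²(1+C_s²) = 0.0226²·(1+0.807) = 0.0009229
Wq = λ·E[S²]/(2(1−ρ)) = 6.99·0.0009229/(2·0.8420) = 0.003831 hr

Final: 0.003831 hr


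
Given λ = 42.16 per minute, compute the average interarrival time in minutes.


Mean interarrival time = 1/λ = 1/42.16 minute = 0.02372 minute
In minutes: 0.02372 × 1 = 0.02372 min

Final: 0.02372 min


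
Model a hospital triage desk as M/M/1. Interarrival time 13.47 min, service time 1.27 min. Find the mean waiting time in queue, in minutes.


λ = 60/13.47 = 4.4543 /hr
μ = 60/1.27 = 47.2441 /hr
ρ = λ/μ = 4.4543/47.2441 = 0.09428
Wq = ρ/(μ−λ) = 0.09428/(47.2441−4.4543) = 0.002203 hr
In minutes: 0.002203·60 = 0.1322 min

Final: 0.1322 min


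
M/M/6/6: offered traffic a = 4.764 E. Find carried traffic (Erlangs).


B(6,4.764) = 0.174063 (Erlang-B)
Carried load = a(1 − B) = 4.764·(1 − 0.174063) = 4.764·0.825937 = 3.9348 E

Final: 3.9348 Erlangs


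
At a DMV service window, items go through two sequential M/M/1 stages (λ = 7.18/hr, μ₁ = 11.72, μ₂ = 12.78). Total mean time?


Each node sees arrival rate λ = 7.18/hr (tandem ⇒ throughput preserved).
W₁ = 1/(μ₁−λ) = 1/(11.72−7.18) = 0.22026 hr
W₂ = 1/(μ₂−λ) = 1/(12.78−7.18) = 0.17857 hr
W_total = W₁ + W₂ = 0.22026 + 0.17857 = 0.39884 hr

Final: 0.39884 hr


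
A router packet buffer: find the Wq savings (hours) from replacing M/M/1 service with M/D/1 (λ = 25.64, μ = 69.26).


ρ = 25.64/69.26 = 0.3702
Wq(M/M/1) = ρ/(μ−λ) = 0.3702/43.62 = 0.008487 hr
Wq(M/D/1) = ρ/(2(μ−λ)) = 0.004243 hr
Savings = 0.008487 − 0.004243 = 0.004243 hr

Final: 0.004243 hr


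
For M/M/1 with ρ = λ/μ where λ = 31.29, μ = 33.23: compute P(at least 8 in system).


ρ = 31.29/33.23 = 0.9416
P(N ≥ n) = ρ^n = 0.9416^8 = 0.618019

Final: 0.618019


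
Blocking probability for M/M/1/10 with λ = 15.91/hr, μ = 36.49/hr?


ρ = λ/μ = 15.91/36.49 = 0.4360
P_K = (1−ρ)ρ^K/(1−ρ^(K+1)) = (0.5640·0.0002483)/(1 − 0.0001083)
= 0.0001400/0.999892 = 0.0001400

Final: 0.0001400


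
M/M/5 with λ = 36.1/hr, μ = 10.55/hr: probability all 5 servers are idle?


a = λ/μ = 36.1/10.55 = 3.4218; ρ = a/c = 0.6844
Σ_{k=0}^{4} a^k/k! (terms k=0..4) = 1.00000 + 3.42180 + 5.85436 + 6.67749 + 5.71226 = 22.66590
Tail: a^5/(5!(1−ρ)) = 469.10894/(120·0.3156) = 12.38513
P₀ = 1/(22.66590 + 12.38513) = 1/35.05104 = 0.028530

Final: 0.028530


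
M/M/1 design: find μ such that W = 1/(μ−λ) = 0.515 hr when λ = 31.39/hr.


W = 1/(μ−λ) ⇒ μ − λ = 1/W = 1/0.515 = 1.9417
μ = λ + 1/W = 31.39 + 1.9417 = 33.3317 per hr

Final: 33.3317 /hr


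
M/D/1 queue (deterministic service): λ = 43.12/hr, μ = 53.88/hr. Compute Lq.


ρ = 43.12/53.88 = 0.8003
M/D/1: Lq = ρ²/(2(1−ρ)) = 0.6405/(2·0.1997) = 1.60357

Final: 1.60357


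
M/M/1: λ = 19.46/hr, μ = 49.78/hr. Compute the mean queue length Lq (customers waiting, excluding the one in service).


ρ = 19.46/49.78 = 0.3909
Lq = ρ²/(1−ρ) = 0.1528/0.6091 = 0.2509

Final: 0.2509


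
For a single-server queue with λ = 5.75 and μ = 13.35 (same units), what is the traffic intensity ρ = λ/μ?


ρ = λ/μ = 5.75/13.35 = 0.4307

Final: 0.4307


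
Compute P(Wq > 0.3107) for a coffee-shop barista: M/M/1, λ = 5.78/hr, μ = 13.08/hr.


ρ = 5.78/13.08 = 0.4419
P(Wq > t) = ρ·e^{−(μ−λ)t} = 0.4419·e^{−2.2681}
= 0.4419·0.103508 = 0.045740

Final: 0.045740


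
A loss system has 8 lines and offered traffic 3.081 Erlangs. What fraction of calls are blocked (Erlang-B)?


B(c,a) = (a^c/c!) / Σ_{k=0}^{c} a^k/k!
a^8/8! = 0.201378
Σ terms (k=0..8): 1.00000 + 3.08100 + 4.74628 + 4.87443 + 3.75453 + 2.31354 + 1.18800 + 0.52289 + 0.20138 = 21.682055
B = 0.201378/21.682055 = 0.009288

Final: 0.009288


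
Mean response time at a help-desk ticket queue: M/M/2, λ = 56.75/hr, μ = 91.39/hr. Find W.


a = 0.6210; ρ = 0.3105; P₀ = 0.526155
Lq = P₀·a^c·ρ/(c!(1−ρ)²) = 0.06625
Wq = Lq/λ = 0.06625/56.75 = 0.001167 hr
W = Wq + 1/μ = 0.001167 + 0.01094 = 0.01211 hr

Final: 0.01211 hr


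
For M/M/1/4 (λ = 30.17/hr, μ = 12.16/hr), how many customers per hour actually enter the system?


ρ = 2.4811; P_K = (1−ρ)ρ^4/(1−ρ^5) = 0.603368
λ_eff = λ(1 − P_K) = 30.17·(1 − 0.603368) = 30.17·0.396632 = 11.9664 /hr

Final: 11.9664 /hr


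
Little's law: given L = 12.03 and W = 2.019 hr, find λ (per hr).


λ = L/W = 12.03/2.019 = 5.9584 /hr

Final: 5.9584 /hr


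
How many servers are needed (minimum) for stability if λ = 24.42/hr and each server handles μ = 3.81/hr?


Stability requires cμ > λ ⇔ c > λ/μ.
λ/μ = 24.42/3.81 = 6.4094
Minimum integer c = ⌊6.4094⌋ + 1 = 7
Check: 7·3.81 = 26.67 > 24.42, while 6·3.81 = 22.86 ≤ 24.42

Final: 7 servers


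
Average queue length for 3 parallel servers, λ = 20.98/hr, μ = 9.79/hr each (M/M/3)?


a = λ/μ = 2.1430; ρ = a/3 = 0.7143
P₀ = 0.089436
Lq = P₀·a^c·ρ / (c!·(1−ρ)²) = 0.089436·9.84166·0.7143/(6·0.08160)
= 1.28415

Final: 1.28415


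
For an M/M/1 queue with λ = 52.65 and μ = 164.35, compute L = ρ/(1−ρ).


ρ = λ/μ = 52.65/164.35 = 0.3204
L = ρ/(1−ρ) = 0.3204/(1 − 0.3204) = 0.3204/0.6796 = 0.4714

Final: 0.4714


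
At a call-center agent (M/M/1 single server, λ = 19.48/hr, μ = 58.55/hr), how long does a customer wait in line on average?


ρ = 19.48/58.55 = 0.3327
Wq = ρ/(μ−λ) = 0.3327/(58.55 − 19.48) = 0.3327/39.07 = 0.008516 hr

Final: 0.008516 hr


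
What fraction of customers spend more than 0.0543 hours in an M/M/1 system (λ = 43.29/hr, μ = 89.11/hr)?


W ~ Exponential(μ−λ) for M/M/1.
μ − λ = 89.11 − 43.29 = 45.8200
P(W > t) = e^{−(μ−λ)t} = e^{−2.4880} = 0.083074

Final: 0.083074


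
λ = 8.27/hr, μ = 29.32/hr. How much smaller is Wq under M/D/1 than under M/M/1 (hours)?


ρ = 8.27/29.32 = 0.2821
Wq(M/M/1) = ρ/(μ−λ) = 0.2821/21.05 = 0.01340 hr
Wq(M/D/1) = ρ/(2(μ−λ)) = 0.006700 hr
Savings = 0.01340 − 0.006700 = 0.006700 hr

Final: 0.006700 hr


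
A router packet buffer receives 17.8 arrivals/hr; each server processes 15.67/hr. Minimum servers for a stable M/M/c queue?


Stability requires cμ > λ ⇔ c > λ/μ.
λ/μ = 17.8/15.67 = 1.1359
Minimum integer c = ⌊1.1359⌋ + 1 = 2
Check: 2·15.67 = 31.34 > 17.8, while 1·15.67 = 15.67 ≤ 17.8

Final: 2 servers


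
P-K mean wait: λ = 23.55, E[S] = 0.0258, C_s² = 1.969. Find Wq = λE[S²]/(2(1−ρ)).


ρ = λ·E[S] = 23.55·0.0258 = 0.6076
E[S²] = E[S]²(1+C_s²) = 0.0258²·(1+1.969) = 0.001976
Wq = λ·E[S²]/(2(1−ρ)) = 23.55·0.001976/(2·0.3924) = 0.05930 hr

Final: 0.05930 hr


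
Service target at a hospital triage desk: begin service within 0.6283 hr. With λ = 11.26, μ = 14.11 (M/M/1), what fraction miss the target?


ρ = 11.26/14.11 = 0.7980
P(Wq > t) = ρ·e^{−(μ−λ)t} = 0.7980·e^{−1.7907}
= 0.7980·0.166851 = 0.133150

Final: 0.133150


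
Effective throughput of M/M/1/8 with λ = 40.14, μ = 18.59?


ρ = 2.1592; P_K = (1−ρ)ρ^8/(1−ρ^9) = 0.537398
λ_eff = λ(1 − P_K) = 40.14·(1 − 0.537398) = 40.14·0.462602 = 18.5689 /hr

Final: 18.5689 /hr


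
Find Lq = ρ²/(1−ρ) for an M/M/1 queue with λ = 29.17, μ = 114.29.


ρ = 29.17/114.29 = 0.2552
Lq = ρ²/(1−ρ) = 0.06514/0.7448 = 0.08746

Final: 0.08746


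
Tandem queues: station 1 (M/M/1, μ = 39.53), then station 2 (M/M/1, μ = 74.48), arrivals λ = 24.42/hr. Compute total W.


Each node sees arrival rate λ = 24.42/hr (tandem ⇒ throughput preserved).
W₁ = 1/(μ₁−λ) = 1/(39.53−24.42) = 0.06618 hr
W₂ = 1/(μ₂−λ) = 1/(74.48−24.42) = 0.01998 hr
W_total = W₁ + W₂ = 0.06618 + 0.01998 = 0.08616 hr

Final: 0.08616 hr


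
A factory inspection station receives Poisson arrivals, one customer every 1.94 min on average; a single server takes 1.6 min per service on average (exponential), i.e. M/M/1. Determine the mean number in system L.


λ = 60/1.94 = 30.9278 /hr
μ = 60/1.6 = 37.5000 /hr
ρ = λ/μ = 30.9278/37.5000 = 0.8247
L = ρ/(1−ρ) = 0.8247/0.1753 = 4.7059

Final: 4.7059


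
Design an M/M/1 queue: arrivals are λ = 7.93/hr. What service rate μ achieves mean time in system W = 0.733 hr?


W = 1/(μ−λ) ⇒ μ − λ = 1/W = 1/0.733 = 1.3643
μ = λ + 1/W = 7.93 + 1.3643 = 9.2943 per hr

Final: 9.2943 /hr


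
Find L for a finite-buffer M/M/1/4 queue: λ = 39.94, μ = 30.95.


ρ = 39.94/30.95 = 1.2905
L = ρ[1 − (K+1)ρ^K + Kρ^(K+1)] / [(1−ρ)(1−ρ^(K+1))]
Numerator: 1.2905·(1 − 5·2.773254 + 4·3.578797) = 1.869783
Denominator: (-0.2905)·(-2.578797) = 0.749059
L = 1.869783/0.749059 = 2.4962

Final: 2.4962


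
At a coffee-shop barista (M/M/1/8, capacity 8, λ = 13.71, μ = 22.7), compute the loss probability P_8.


ρ = λ/μ = 13.71/22.7 = 0.6040
P_K = (1−ρ)ρ^K/(1−ρ^(K+1)) = (0.3960·0.017705)/(1 − 0.010693)
= 0.007012/0.989307 = 0.007088

Final: 0.007088


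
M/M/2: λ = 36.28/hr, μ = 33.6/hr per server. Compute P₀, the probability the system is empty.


a = λ/μ = 36.28/33.6 = 1.0798; ρ = a/c = 0.5399
Σ_{k=0}^{1} a^k/k! (terms k=0..1) = 1.00000 + 1.07976 = 2.07976
Tail: a^2/(2!(1−ρ)) = 1.16589/(2·0.4601) = 1.26694
P₀ = 1/(2.07976 + 1.26694) = 1/3.34670 = 0.298802

Final: 0.298802


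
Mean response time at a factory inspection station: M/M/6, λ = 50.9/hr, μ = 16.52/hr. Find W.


a = 3.0811; ρ = 0.5135; P₀ = 0.045016
Lq = P₀·a^c·ρ/(c!(1−ρ)²) = 0.11607
Wq = Lq/λ = 0.11607/50.9 = 0.002280 hr
W = Wq + 1/μ = 0.002280 + 0.06053 = 0.06281 hr

Final: 0.06281 hr


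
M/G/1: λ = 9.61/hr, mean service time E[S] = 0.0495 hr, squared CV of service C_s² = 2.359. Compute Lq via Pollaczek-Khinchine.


ρ = λ·E[S] = 9.61·0.0495 = 0.4757
Lq = ρ²(1+C_s²)/(2(1−ρ)) = 0.2263·(1+2.359)/(2·0.5243)
= 0.2263·3.3590/1.0486 = 0.72486

Final: 0.72486


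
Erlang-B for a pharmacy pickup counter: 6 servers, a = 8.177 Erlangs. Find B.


B(c,a) = (a^c/c!) / Σ_{k=0}^{c} a^k/k!
a^6/6! = 415.175283
Σ terms (k=0..6): 1.00000 + 8.17700 + 33.43166 + 91.12357 + 186.27937 + 304.64127 + 415.17528 = 1039.828160
B = 415.175283/1039.828160 = 0.399273

Final: 0.399273


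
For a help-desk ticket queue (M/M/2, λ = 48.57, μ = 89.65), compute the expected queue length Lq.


a = λ/μ = 0.5418; ρ = a/2 = 0.2709
P₀ = 0.573704
Lq = P₀·a^c·ρ / (c!·(1−ρ)²) = 0.573704·0.29352·0.2709/(2·0.53161)
= 0.04290

Final: 0.04290


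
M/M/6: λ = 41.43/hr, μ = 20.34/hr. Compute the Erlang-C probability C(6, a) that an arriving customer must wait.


a = λ/μ = 2.0369; ρ = a/6 = 0.3395
P₀ = 0.130220 (from M/M/c formula)
C(c,a) = [a^c/(c!(1−ρ))]·P₀ = [71.41409/(720·0.6605)]·0.130220
= 0.15016·0.130220 = 0.019554

Final: 0.019554


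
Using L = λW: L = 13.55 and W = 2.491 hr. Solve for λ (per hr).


λ = L/W = 13.55/2.491 = 5.4396 /hr

Final: 5.4396 /hr


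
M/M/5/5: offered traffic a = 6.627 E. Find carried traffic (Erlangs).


B(5,6.627) = 0.401985 (Erlang-B)
Carried load = a(1 − B) = 6.627·(1 − 0.401985) = 6.627·0.598015 = 3.9630 E

Final: 3.9630 Erlangs


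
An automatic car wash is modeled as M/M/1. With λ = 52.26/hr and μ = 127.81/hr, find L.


ρ = λ/μ = 52.26/127.81 = 0.4089
L = ρ/(1−ρ) = 0.4089/(1 − 0.4089) = 0.4089/0.5911 = 0.6917

Final: 0.6917


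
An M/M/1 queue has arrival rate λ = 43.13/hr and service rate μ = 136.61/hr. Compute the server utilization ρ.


ρ = λ/μ = 43.13/136.61 = 0.3157

Final: 0.3157


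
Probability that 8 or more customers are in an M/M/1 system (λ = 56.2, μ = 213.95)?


ρ = 56.2/213.95 = 0.2627
P(N ≥ n) = ρ^n = 0.2627^8 = 0.00002267

Final: 0.00002267


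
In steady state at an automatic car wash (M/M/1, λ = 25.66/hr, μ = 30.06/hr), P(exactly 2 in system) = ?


ρ = 25.66/30.06 = 0.8536
P_n = (1−ρ)·ρ^n = (1 − 0.8536)·0.8536^2 = 0.1464·0.728677 = 0.106659

Final: 0.106659


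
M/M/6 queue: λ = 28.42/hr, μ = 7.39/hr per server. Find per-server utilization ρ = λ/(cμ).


ρ = λ/(cμ) = 28.42/(6·7.39) = 28.42/44.34 = 0.6410

Final: 0.6410


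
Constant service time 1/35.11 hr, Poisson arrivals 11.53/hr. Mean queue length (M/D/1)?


ρ = 11.53/35.11 = 0.3284
M/D/1: Lq = ρ²/(2(1−ρ)) = 0.1078/(2·0.6716) = 0.08029

Final: 0.08029


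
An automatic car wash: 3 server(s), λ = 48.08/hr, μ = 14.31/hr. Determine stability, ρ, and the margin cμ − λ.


Total capacity cμ = 3·14.31 = 42.93/hr
ρ = λ/(cμ) = 48.08/42.93 = 1.1200
Stable ⇔ ρ < 1: NO
Spare capacity = cμ − λ = 42.93 − 48.08 = -5.15/hr

Final: ρ = 1.1200; unstable; margin = -5.15/hr


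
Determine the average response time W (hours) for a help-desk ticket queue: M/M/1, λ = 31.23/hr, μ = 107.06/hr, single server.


W = 1/(μ−λ) = 1/(107.06 − 31.23) = 1/75.83 = 0.01319 hr

Final: 0.01319 hr


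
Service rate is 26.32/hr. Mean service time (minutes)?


Mean service time = 1/μ = 1/26.32 hour = 0.03799 hour
In minutes: 0.03799 × 60 = 2.2796 min

Final: 2.2796 min


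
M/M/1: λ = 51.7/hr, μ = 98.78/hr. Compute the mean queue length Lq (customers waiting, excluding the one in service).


ρ = 51.7/98.78 = 0.5234
Lq = ρ²/(1−ρ) = 0.2739/0.4766 = 0.5747

Final: 0.5747


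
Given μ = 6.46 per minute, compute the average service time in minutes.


Mean service time = 1/μ = 1/6.46 minute = 0.15480 minute
In minutes: 0.15480 × 1 = 0.1548 min

Final: 0.1548 min


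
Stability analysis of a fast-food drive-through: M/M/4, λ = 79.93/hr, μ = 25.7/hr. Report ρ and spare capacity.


Total capacity cμ = 4·25.7 = 102.80/hr
ρ = λ/(cμ) = 79.93/102.80 = 0.7775
Stable ⇔ ρ < 1: YES
Spare capacity = cμ − λ = 102.80 − 79.93 = 22.87/hr

Final: ρ = 0.7775; stable; margin = 22.87/hr


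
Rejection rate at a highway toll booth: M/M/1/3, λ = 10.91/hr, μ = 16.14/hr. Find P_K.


ρ = λ/μ = 10.91/16.14 = 0.6760
P_K = (1−ρ)ρ^K/(1−ρ^(K+1)) = (0.3240·0.308861)/(1 − 0.208778)
= 0.100083/0.791222 = 0.126492

Final: 0.126492


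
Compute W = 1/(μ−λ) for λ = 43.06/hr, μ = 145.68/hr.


W = 1/(μ−λ) = 1/(145.68 − 43.06) = 1/102.62 = 0.009745 hr

Final: 0.009745 hr


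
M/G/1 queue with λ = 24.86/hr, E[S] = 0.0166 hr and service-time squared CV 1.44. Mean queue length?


ρ = λ·E[S] = 24.86·0.0166 = 0.4127
Lq = ρ²(1+C_s²)/(2(1−ρ)) = 0.1703·(1+1.44)/(2·0.5873)
= 0.1703·2.4400/1.1746 = 0.35375

Final: 0.35375


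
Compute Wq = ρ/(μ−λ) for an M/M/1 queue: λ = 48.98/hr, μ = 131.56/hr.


ρ = 48.98/131.56 = 0.3723
Wq = ρ/(μ−λ) = 0.3723/(131.56 − 48.98) = 0.3723/82.58 = 0.004508 hr

Final: 0.004508 hr


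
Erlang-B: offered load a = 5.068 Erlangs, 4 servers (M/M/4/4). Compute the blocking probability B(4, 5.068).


B(c,a) = (a^c/c!) / Σ_{k=0}^{c} a^k/k!
a^4/4! = 27.487496
Σ terms (k=0..4): 1.00000 + 5.06800 + 12.84231 + 21.69495 + 27.48750 = 68.092754
B = 27.487496/68.092754 = 0.403677

Final: 0.403677


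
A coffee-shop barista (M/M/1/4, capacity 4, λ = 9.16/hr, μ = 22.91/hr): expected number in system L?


ρ = 9.16/22.91 = 0.3998
L = ρ[1 − (K+1)ρ^K + Kρ^(K+1)] / [(1−ρ)(1−ρ^(K+1))]
Numerator: 0.3998·(1 − 5·0.025555 + 4·0.010218) = 0.365078
Denominator: (0.6002)·(0.989782) = 0.594042
L = 0.365078/0.594042 = 0.6146

Final: 0.6146


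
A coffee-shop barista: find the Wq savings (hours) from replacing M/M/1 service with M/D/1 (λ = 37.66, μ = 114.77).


ρ = 37.66/114.77 = 0.3281
Wq(M/M/1) = ρ/(μ−λ) = 0.3281/77.11 = 0.004255 hr
Wq(M/D/1) = ρ/(2(μ−λ)) = 0.002128 hr
Savings = 0.004255 − 0.002128 = 0.002128 hr

Final: 0.002128 hr


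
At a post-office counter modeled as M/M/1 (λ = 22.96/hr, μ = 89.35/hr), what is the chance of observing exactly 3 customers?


ρ = 22.96/89.35 = 0.2570
P_n = (1−ρ)·ρ^n = (1 − 0.2570)·0.2570^3 = 0.7430·0.016968 = 0.012608

Final: 0.012608


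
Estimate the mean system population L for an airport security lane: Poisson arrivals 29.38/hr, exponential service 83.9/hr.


ρ = λ/μ = 29.38/83.9 = 0.3502
L = ρ/(1−ρ) = 0.3502/(1 − 0.3502) = 0.3502/0.6498 = 0.5389

Final: 0.5389


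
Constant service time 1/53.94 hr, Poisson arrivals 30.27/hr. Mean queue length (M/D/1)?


ρ = 30.27/53.94 = 0.5612
M/D/1: Lq = ρ²/(2(1−ρ)) = 0.3149/(2·0.4388) = 0.35883

Final: 0.35883


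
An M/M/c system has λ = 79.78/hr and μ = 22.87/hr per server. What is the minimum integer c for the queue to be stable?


Stability requires cμ > λ ⇔ c > λ/μ.
λ/μ = 79.78/22.87 = 3.4884
Minimum integer c = ⌊3.4884⌋ + 1 = 4
Check: 4·22.87 = 91.48 > 79.78, while 3·22.87 = 68.61 ≤ 79.78

Final: 4 servers


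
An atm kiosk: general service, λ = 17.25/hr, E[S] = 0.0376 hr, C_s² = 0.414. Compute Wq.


ρ = λ·E[S] = 17.25·0.0376 = 0.6486
E[S²] = E[S]²(1+C_s²) = 0.0376²·(1+0.414) = 0.001999
Wq = λ·E[S²]/(2(1−ρ)) = 17.25·0.001999/(2·0.3514) = 0.04907 hr

Final: 0.04907 hr


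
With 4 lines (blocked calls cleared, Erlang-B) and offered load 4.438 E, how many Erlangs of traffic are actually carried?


B(4,4.438) = 0.351246 (Erlang-B)
Carried load = a(1 − B) = 4.438·(1 − 0.351246) = 4.438·0.648754 = 2.8792 E

Final: 2.8792 Erlangs


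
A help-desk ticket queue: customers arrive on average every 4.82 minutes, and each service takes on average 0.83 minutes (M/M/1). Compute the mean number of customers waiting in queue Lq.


λ = 60/4.82 = 12.4481 /hr
μ = 60/0.83 = 72.2892 /hr
ρ = λ/μ = 12.4481/72.2892 = 0.1722
Lq = ρ²/(1−ρ) = 0.02965/0.8278 = 0.03582

Final: 0.03582


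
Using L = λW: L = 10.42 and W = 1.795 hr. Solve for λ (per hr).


λ = L/W = 10.42/1.795 = 5.8050 /hr

Final: 5.8050 /hr


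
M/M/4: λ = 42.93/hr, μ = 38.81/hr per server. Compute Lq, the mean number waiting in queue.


a = λ/μ = 1.1062; ρ = a/4 = 0.2765
P₀ = 0.330059
Lq = P₀·a^c·ρ / (c!·(1−ρ)²) = 0.330059·1.49716·0.2765/(24·0.52340)
= 0.01088

Final: 0.01088


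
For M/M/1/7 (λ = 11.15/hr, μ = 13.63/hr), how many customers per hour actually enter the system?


ρ = 0.8180; P_K = (1−ρ)ρ^7/(1−ρ^8) = 0.055798
λ_eff = λ(1 − P_K) = 11.15·(1 − 0.055798) = 11.15·0.944202 = 10.5279 /hr

Final: 10.5279 /hr


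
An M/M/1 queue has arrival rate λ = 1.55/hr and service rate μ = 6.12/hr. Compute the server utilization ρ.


ρ = λ/μ = 1.55/6.12 = 0.2533

Final: 0.2533


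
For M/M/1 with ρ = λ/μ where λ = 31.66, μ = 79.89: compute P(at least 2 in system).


ρ = 31.66/79.89 = 0.3963
P(N ≥ n) = ρ^n = 0.3963^2 = 0.157050

Final: 0.157050


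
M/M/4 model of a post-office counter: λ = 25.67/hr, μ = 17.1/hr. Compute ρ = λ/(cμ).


ρ = λ/(cμ) = 25.67/(4·17.1) = 25.67/68.40 = 0.3753

Final: 0.3753


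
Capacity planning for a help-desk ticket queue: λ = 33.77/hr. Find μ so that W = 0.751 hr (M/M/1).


W = 1/(μ−λ) ⇒ μ − λ = 1/W = 1/0.751 = 1.3316
μ = λ + 1/W = 33.77 + 1.3316 = 35.1016 per hr

Final: 35.1016 /hr


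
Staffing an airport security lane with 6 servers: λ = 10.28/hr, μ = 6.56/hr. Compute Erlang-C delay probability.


a = λ/μ = 1.5671; ρ = a/6 = 0.2612
P₀ = 0.208586 (from M/M/c formula)
C(c,a) = [a^c/(c!(1−ρ))]·P₀ = [14.80934/(720·0.7388)]·0.208586
= 0.02784·0.208586 = 0.005807

Final: 0.005807


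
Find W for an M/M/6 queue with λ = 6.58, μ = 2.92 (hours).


a = 2.2534; ρ = 0.3756; P₀ = 0.104719
Lq = P₀·a^c·ρ/(c!(1−ρ)²) = 0.01834
Wq = Lq/λ = 0.01834/6.58 = 0.002788 hr
W = Wq + 1/μ = 0.002788 + 0.34247 = 0.34525 hr

Final: 0.34525 hr


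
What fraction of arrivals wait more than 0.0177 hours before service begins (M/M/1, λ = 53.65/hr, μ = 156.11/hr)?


ρ = 53.65/156.11 = 0.3437
P(Wq > t) = ρ·e^{−(μ−λ)t} = 0.3437·e^{−1.8135}
= 0.3437·0.163075 = 0.056044

Final: 0.056044


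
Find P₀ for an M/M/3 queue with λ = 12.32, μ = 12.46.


a = λ/μ = 12.32/12.46 = 0.9888; ρ = a/c = 0.3296
Σ_{k=0}^{2} a^k/k! (terms k=0..2) = 1.00000 + 0.98876 + 0.48883 = 2.47759
Tail: a^3/(3!(1−ρ)) = 0.96667/(6·0.6704) = 0.24032
P₀ = 1/(2.47759 + 0.24032) = 1/2.71791 = 0.367930

Final: 0.367930


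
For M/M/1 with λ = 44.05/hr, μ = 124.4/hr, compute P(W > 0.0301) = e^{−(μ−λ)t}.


W ~ Exponential(μ−λ) for M/M/1.
μ − λ = 124.4 − 44.05 = 80.3500
P(W > t) = e^{−(μ−λ)t} = e^{−2.4185} = 0.089052

Final: 0.089052


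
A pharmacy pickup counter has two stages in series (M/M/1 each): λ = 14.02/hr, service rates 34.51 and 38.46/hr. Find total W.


Each node sees arrival rate λ = 14.02/hr (tandem ⇒ throughput preserved).
W₁ = 1/(μ₁−λ) = 1/(34.51−14.02) = 0.04880 hr
W₂ = 1/(μ₂−λ) = 1/(38.46−14.02) = 0.04092 hr
W_total = W₁ + W₂ = 0.04880 + 0.04092 = 0.08972 hr

Final: 0.08972 hr


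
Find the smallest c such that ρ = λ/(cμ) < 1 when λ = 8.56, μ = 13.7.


Stability requires cμ > λ ⇔ c > λ/μ.
λ/μ = 8.56/13.7 = 0.6248
Minimum integer c = ⌊0.6248⌋ + 1 = 1
Check: 1·13.7 = 13.70 > 8.56, while 0·13.7 = 0.00 ≤ 8.56

Final: 1 servers


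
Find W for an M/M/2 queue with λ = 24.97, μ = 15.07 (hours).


a = 1.6569; ρ = 0.8285; P₀ = 0.093812
Lq = P₀·a^c·ρ/(c!(1−ρ)²) = 3.62595
Wq = Lq/λ = 3.62595/24.97 = 0.14521 hr
W = Wq + 1/μ = 0.14521 + 0.06636 = 0.21157 hr

Final: 0.21157 hr


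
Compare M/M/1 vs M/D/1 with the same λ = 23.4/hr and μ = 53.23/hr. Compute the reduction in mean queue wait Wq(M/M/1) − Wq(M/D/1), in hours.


ρ = 23.4/53.23 = 0.4396
Wq(M/M/1) = ρ/(μ−λ) = 0.4396/29.83 = 0.01474 hr
Wq(M/D/1) = ρ/(2(μ−λ)) = 0.007368 hr
Savings = 0.01474 − 0.007368 = 0.007368 hr

Final: 0.007368 hr


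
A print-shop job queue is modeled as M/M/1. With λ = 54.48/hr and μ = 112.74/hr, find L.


ρ = λ/μ = 54.48/112.74 = 0.4832
L = ρ/(1−ρ) = 0.4832/(1 − 0.4832) = 0.4832/0.5168 = 0.9351

Final: 0.9351


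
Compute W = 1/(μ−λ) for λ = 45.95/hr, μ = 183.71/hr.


W = 1/(μ−λ) = 1/(183.71 − 45.95) = 1/137.76 = 0.007259 hr

Final: 0.007259 hr


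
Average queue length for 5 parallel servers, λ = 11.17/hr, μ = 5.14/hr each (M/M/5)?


a = λ/μ = 2.1732; ρ = a/5 = 0.4346
P₀ = 0.112504
Lq = P₀·a^c·ρ / (c!·(1−ρ)²) = 0.112504·48.46746·0.4346/(120·0.31964)
= 0.06179

Final: 0.06179


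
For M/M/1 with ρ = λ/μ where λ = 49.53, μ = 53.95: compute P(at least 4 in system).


ρ = 49.53/53.95 = 0.9181
P(N ≥ n) = ρ^n = 0.9181^4 = 0.710407

Final: 0.710407


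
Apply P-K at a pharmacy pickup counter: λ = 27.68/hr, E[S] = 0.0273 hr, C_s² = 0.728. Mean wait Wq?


ρ = λ·E[S] = 27.68·0.0273 = 0.7557
E[S²] = E[S]²(1+C_s²) = 0.0273²·(1+0.728) = 0.001288
Wq = λ·E[S²]/(2(1−ρ)) = 27.68·0.001288/(2·0.2443) = 0.07295 hr

Final: 0.07295 hr


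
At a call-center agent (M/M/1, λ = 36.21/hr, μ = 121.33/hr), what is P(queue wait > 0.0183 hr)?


ρ = 36.21/121.33 = 0.2984
P(Wq > t) = ρ·e^{−(μ−λ)t} = 0.2984·e^{−1.5577}
= 0.2984·0.210621 = 0.062858

Final: 0.062858


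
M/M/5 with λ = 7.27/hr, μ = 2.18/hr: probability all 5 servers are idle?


a = λ/μ = 7.27/2.18 = 3.3349; ρ = a/c = 0.6670
Σ_{k=0}^{4} a^k/k! (terms k=0..4) = 1.00000 + 3.33486 + 5.56065 + 6.18134 + 5.15348 = 21.23033
Tail: a^5/(5!(1−ρ)) = 412.46736/(120·0.3330) = 10.32115
P₀ = 1/(21.23033 + 10.32115) = 1/31.55149 = 0.031694

Final: 0.031694


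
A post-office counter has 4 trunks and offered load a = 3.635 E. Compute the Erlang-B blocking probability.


B(c,a) = (a^c/c!) / Σ_{k=0}^{c} a^k/k!
a^4/4! = 7.274555
Σ terms (k=0..4): 1.00000 + 3.63500 + 6.60661 + 8.00501 + 7.27455 = 26.521179
B = 7.274555/26.521179 = 0.274292

Final: 0.274292


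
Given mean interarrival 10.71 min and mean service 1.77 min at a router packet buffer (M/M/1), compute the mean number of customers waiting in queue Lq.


λ = 60/10.71 = 5.6022 /hr
μ = 60/1.77 = 33.8983 /hr
ρ = λ/μ = 5.6022/33.8983 = 0.1653
Lq = ρ²/(1−ρ) = 0.02731/0.8347 = 0.03272

Final: 0.03272


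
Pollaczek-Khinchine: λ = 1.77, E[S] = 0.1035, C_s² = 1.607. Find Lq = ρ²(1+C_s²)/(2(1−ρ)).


ρ = λ·E[S] = 1.77·0.1035 = 0.1832
Lq = ρ²(1+C_s²)/(2(1−ρ)) = 0.03356·(1+1.607)/(2·0.8168)
= 0.03356·2.6070/1.6336 = 0.05356

Final: 0.05356


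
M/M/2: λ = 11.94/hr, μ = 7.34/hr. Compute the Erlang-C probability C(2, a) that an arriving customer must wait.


a = λ/μ = 1.6267; ρ = a/2 = 0.8134
P₀ = 0.102930 (from M/M/c formula)
C(c,a) = [a^c/(c!(1−ρ))]·P₀ = [2.64616/(2·0.1866)]·0.102930
= 7.08863·0.102930 = 0.729633

Final: 0.729633


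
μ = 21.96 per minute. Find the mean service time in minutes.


Mean service time = 1/μ = 1/21.96 minute = 0.04554 minute
In minutes: 0.04554 × 1 = 0.04554 min

Final: 0.04554 min


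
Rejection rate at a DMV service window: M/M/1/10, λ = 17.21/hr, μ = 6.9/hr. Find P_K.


ρ = λ/μ = 17.21/6.9 = 2.4942
P_K = (1−ρ)ρ^K/(1−ρ^(K+1)) = (-1.4942·9317.894650)/(1 − 23240.719844)
= -13922.825194/-23239.719844 = 0.599096

Final: 0.599096


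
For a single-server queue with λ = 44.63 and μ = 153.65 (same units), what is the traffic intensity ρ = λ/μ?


ρ = λ/μ = 44.63/153.65 = 0.2905

Final: 0.2905


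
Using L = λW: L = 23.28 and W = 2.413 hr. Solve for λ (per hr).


λ = L/W = 23.28/2.413 = 9.6477 /hr

Final: 9.6477 /hr


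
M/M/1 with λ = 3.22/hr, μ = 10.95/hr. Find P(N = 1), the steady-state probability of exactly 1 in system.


ρ = 3.22/10.95 = 0.2941
P_n = (1−ρ)·ρ^n = (1 − 0.2941)·0.2941^1 = 0.7059·0.294064 = 0.207590

Final: 0.207590


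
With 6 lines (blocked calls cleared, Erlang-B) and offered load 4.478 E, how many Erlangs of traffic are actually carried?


B(6,4.478) = 0.152514 (Erlang-B)
Carried load = a(1 − B) = 4.478·(1 − 0.152514) = 4.478·0.847486 = 3.7950 E

Final: 3.7950 Erlangs


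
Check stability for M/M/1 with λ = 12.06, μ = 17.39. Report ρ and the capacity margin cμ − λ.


Total capacity cμ = 1·17.39 = 17.39/hr
ρ = λ/(cμ) = 12.06/17.39 = 0.6935
Stable ⇔ ρ < 1: YES
Spare capacity = cμ − λ = 17.39 − 12.06 = 5.33/hr

Final: ρ = 0.6935; stable; margin = 5.33/hr


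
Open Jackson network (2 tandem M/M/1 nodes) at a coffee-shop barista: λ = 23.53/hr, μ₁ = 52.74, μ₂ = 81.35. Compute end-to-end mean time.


Each node sees arrival rate λ = 23.53/hr (tandem ⇒ throughput preserved).
W₁ = 1/(μ₁−λ) = 1/(52.74−23.53) = 0.03423 hr
W₂ = 1/(μ₂−λ) = 1/(81.35−23.53) = 0.01730 hr
W_total = W₁ + W₂ = 0.03423 + 0.01730 = 0.05153 hr

Final: 0.05153 hr


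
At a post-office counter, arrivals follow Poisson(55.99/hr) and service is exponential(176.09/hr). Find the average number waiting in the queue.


ρ = 55.99/176.09 = 0.3180
Lq = ρ²/(1−ρ) = 0.1011/0.6820 = 0.1482

Final: 0.1482


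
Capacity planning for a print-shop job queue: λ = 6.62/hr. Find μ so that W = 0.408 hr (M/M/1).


W = 1/(μ−λ) ⇒ μ − λ = 1/W = 1/0.408 = 2.4510
μ = λ + 1/W = 6.62 + 2.4510 = 9.0710 per hr

Final: 9.0710 /hr


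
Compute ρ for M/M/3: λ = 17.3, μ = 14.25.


ρ = λ/(cμ) = 17.3/(3·14.25) = 17.3/42.75 = 0.4047

Final: 0.4047


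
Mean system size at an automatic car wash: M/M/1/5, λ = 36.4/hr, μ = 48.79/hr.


ρ = 36.4/48.79 = 0.7461
L = ρ[1 − (K+1)ρ^K + Kρ^(K+1)] / [(1−ρ)(1−ρ^(K+1))]
Numerator: 0.7461·(1 − 6·0.231128 + 5·0.172434) = 0.354676
Denominator: (0.2539)·(0.827566) = 0.210157
L = 0.354676/0.210157 = 1.6877

Final: 1.6877


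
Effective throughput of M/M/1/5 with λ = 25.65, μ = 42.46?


ρ = 0.6041; P_K = (1−ρ)ρ^5/(1−ρ^6) = 0.033478
λ_eff = λ(1 − P_K) = 25.65·(1 − 0.033478) = 25.65·0.966522 = 24.7913 /hr

Final: 24.7913 /hr


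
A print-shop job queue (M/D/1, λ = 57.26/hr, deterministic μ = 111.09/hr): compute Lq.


ρ = 57.26/111.09 = 0.5154
M/D/1: Lq = ρ²/(2(1−ρ)) = 0.2657/(2·0.4846) = 0.27414

Final: 0.27414


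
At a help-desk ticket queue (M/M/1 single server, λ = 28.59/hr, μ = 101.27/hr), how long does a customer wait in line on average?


ρ = 28.59/101.27 = 0.2823
Wq = ρ/(μ−λ) = 0.2823/(101.27 − 28.59) = 0.2823/72.68 = 0.003884 hr

Final: 0.003884 hr


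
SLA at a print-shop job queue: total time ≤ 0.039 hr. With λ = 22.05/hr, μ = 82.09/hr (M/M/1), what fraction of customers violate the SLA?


W ~ Exponential(μ−λ) for M/M/1.
μ − λ = 82.09 − 22.05 = 60.0400
P(W > t) = e^{−(μ−λ)t} = e^{−2.3416} = 0.096177

Final: 0.096177


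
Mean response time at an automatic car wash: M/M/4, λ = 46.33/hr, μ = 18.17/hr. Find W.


a = 2.5498; ρ = 0.6375; P₀ = 0.069341
Lq = P₀·a^c·ρ/(c!(1−ρ)²) = 0.59228
Wq = Lq/λ = 0.59228/46.33 = 0.01278 hr
W = Wq + 1/μ = 0.01278 + 0.05504 = 0.06782 hr

Final: 0.06782 hr


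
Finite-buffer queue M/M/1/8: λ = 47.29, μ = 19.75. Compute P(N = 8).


ρ = λ/μ = 47.29/19.75 = 2.3944
P_K = (1−ρ)ρ^K/(1−ρ^(K+1)) = (-1.3944·1080.482438)/(1 − 2587.139975)
= -1506.657537/-2586.139975 = 0.582589

Final: 0.582589


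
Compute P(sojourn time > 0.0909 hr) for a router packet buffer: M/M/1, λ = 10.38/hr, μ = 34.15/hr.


W ~ Exponential(μ−λ) for M/M/1.
μ − λ = 34.15 − 10.38 = 23.7700
P(W > t) = e^{−(μ−λ)t} = e^{−2.1607} = 0.115245

Final: 0.115245


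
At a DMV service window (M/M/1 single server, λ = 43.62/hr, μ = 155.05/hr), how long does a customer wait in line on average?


ρ = 43.62/155.05 = 0.2813
Wq = ρ/(μ−λ) = 0.2813/(155.05 − 43.62) = 0.2813/111.43 = 0.002525 hr

Final: 0.002525 hr


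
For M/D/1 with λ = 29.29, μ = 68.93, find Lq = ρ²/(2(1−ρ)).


ρ = 29.29/68.93 = 0.4249
M/D/1: Lq = ρ²/(2(1−ρ)) = 0.1806/(2·0.5751) = 0.15699

Final: 0.15699


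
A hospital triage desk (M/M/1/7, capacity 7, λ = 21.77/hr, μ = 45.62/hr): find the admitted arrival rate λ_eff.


ρ = 0.4772; P_K = (1−ρ)ρ^7/(1−ρ^8) = 0.002954
λ_eff = λ(1 − P_K) = 21.77·(1 − 0.002954) = 21.77·0.997046 = 21.7057 /hr

Final: 21.7057 /hr


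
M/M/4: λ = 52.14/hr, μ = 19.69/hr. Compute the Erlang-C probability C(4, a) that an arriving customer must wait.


a = λ/μ = 2.6480; ρ = a/4 = 0.6620
P₀ = 0.061310 (from M/M/c formula)
C(c,a) = [a^c/(c!(1−ρ))]·P₀ = [49.17012/(24·0.3380)]·0.061310
= 6.06161·0.061310 = 0.371639

Final: 0.371639


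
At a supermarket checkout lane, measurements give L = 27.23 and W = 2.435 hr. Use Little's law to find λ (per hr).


λ = L/W = 27.23/2.435 = 11.1828 /hr

Final: 11.1828 /hr


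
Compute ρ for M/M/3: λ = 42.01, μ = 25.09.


ρ = λ/(cμ) = 42.01/(3·25.09) = 42.01/75.27 = 0.5581

Final: 0.5581


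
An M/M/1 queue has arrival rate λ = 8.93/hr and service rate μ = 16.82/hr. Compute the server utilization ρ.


ρ = λ/μ = 8.93/16.82 = 0.5309

Final: 0.5309


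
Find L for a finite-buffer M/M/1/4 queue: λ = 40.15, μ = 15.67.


ρ = 40.15/15.67 = 2.5622
L = ρ[1 − (K+1)ρ^K + Kρ^(K+1)] / [(1−ρ)(1−ρ^(K+1))]
Numerator: 2.5622·(1 − 5·43.098903 + 4·110.428905) = 582.190647
Denominator: (-1.5622)·(-109.428905) = 170.952112
L = 582.190647/170.952112 = 3.4056

Final: 3.4056


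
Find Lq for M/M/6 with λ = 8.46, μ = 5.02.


a = λ/μ = 1.6853; ρ = a/6 = 0.2809
P₀ = 0.185301
Lq = P₀·a^c·ρ / (c!·(1−ρ)²) = 0.185301·22.90867·0.2809/(720·0.51714)
= 0.003202

Final: 0.003202


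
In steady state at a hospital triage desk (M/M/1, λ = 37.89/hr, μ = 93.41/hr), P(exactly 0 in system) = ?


ρ = 37.89/93.41 = 0.4056
P_n = (1−ρ)·ρ^n = (1 − 0.4056)·0.4056^0 = 0.5944·1.000000 = 0.594369

Final: 0.594369


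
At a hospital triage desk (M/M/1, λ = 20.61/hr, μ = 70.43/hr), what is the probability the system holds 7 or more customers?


ρ = 20.61/70.43 = 0.2926
P(N ≥ n) = ρ^n = 0.2926^7 = 0.0001838

Final: 0.0001838


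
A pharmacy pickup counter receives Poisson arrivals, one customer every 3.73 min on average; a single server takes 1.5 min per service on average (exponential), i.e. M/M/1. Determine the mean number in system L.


λ = 60/3.73 = 16.0858 /hr
μ = 60/1.5 = 40.0000 /hr
ρ = λ/μ = 16.0858/40.0000 = 0.4021
L = ρ/(1−ρ) = 0.4021/0.5979 = 0.6726

Final: 0.6726


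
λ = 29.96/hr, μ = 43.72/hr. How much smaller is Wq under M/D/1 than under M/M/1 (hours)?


ρ = 29.96/43.72 = 0.6853
Wq(M/M/1) = ρ/(μ−λ) = 0.6853/13.76 = 0.04980 hr
Wq(M/D/1) = ρ/(2(μ−λ)) = 0.02490 hr
Savings = 0.04980 − 0.02490 = 0.02490 hr

Final: 0.02490 hr


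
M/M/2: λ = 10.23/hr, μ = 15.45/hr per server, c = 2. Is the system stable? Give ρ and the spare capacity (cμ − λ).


Total capacity cμ = 2·15.45 = 30.90/hr
ρ = λ/(cμ) = 10.23/30.90 = 0.3311
Stable ⇔ ρ < 1: YES
Spare capacity = cμ − λ = 30.90 − 10.23 = 20.67/hr

Final: ρ = 0.3311; stable; margin = 20.67/hr
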